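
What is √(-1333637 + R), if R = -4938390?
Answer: I*√6272027 ≈ 2504.4*I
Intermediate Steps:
√(-1333637 + R) = √(-1333637 - 4938390) = √(-6272027) = I*√6272027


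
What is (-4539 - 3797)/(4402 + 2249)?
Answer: -8336/6651 ≈ -1.2533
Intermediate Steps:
(-4539 - 3797)/(4402 + 2249) = -8336/6651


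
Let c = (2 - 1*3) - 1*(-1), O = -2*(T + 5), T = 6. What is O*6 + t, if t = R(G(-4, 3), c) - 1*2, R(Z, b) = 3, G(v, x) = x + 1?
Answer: -131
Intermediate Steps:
O = -22 (O = -2*(6 + 5) = -2*11 = -22)
G(v, x) = 1 + x
c = 0 (c = (2 - 3) + 1 = -1 + 1 = 0)
t = 1 (t = 3 - 1*2 = 3 - 2 = 1)
O*6 + t = -22*6 + 1 = -132 + 1 = -131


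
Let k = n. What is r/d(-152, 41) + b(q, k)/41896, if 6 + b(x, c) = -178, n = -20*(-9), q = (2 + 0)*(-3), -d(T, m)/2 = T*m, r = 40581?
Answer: 212236025/65273968 ≈ 3.2515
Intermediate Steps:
d(T, m) = -2*T*m
q = -6 (q = 2*(-3) = -6)
n = 180
k = 180
b(x, c) = -184 (b(x, c) = -6 - 178 = -184)
r/d(-152, 41) + b(q, k)/41896 = 40581/((-2*(-152)*41)) - 184/41896 = 40581/12464 - 184*1/41896 = 40581*(1/12464) - 23/5237 = 40581/12464 - 23/5237 = 212236025/65273968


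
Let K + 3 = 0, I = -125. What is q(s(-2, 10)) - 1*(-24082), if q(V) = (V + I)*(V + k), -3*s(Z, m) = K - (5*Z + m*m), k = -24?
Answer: 23424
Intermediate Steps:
K = -3 (K = -3 + 0 = -3)
s(Z, m) = 1 + m**2/3 + 5*Z/3 (s(Z, m) = -(-3 - (5*Z + m*m))/3 = -(-3 - (5*Z + m**2))/3 = -(-3 - (m**2 + 5*Z))/3 = -(-3 + (-m**2 - 5*Z))/3 = -(-3 - m**2 - 5*Z)/3 = 1 + m**2/3 + 5*Z/3)
q(V) = (-125 + V)*(-24 + V) (q(V) = (V - 125)*(V - 24) = (-125 + V)*(-24 + V))
q(s(-2, 10)) - 1*(-24082) = (3000 + (1 + (1/3)*10**2 + (5/3)*(-2))**2 - 149*(1 + (1/3)*10**2 + (5/3)*(-2))) - 1*(-24082) = (3000 + (1 + (1/3)*100 - 10/3)**2 - 149*(1 + (1/3)*100 - 10/3)) + 24082 = (3000 + (1 + 100/3 - 10/3)**2 - 149*(1 + 100/3 - 10/3)) + 24082 = (3000 + 31**2 - 149*31) + 24082 = (3000 + 961 - 4619) + 24082 = -658 + 24082 = 23424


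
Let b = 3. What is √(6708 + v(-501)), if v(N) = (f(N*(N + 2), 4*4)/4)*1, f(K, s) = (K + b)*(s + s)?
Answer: 2*√501681 ≈ 1416.6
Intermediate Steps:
f(K, s) = 2*s*(3 + K) (f(K, s) = (K + 3)*(s + s) = (3 + K)*(2*s) = 2*s*(3 + K))
v(N) = 24 + 8*N*(2 + N) (v(N) = ((2*(4*4)*(3 + N*(N + 2)))/4)*1 = ((2*16*(3 + N*(2 + N)))/4)*1 = ((96 + 32*N*(2 + N))/4)*1 = (24 + 8*N*(2 + N))*1 = 24 + 8*N*(2 + N))
√(6708 + v(-501)) = √(6708 + (24 + 8*(-501)*(2 - 501))) = √(6708 + (24 + 8*(-501)*(-499))) = √(6708 + (24 + 1999992)) = √(6708 + 2000016) = √2006724 = 2*√501681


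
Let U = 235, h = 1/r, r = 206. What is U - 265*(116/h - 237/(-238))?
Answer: -1507127595/238 ≈ -6.3325e+6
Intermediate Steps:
h = 1/206 ≈ 0.0048544
U - 265*(116/h - 237/(-238)) = 235 - 265*(116/(1/206) - 237/(-238)) = 235 - 265*(116*206 - 237*(-1/238)) = 235 - 265*(23896 + 237/238) = 235 - 265*5687485/238 = 235 - 1507183525/238 = -1507127595/238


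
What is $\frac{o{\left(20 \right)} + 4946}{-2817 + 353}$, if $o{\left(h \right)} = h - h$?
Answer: $- \frac{2473}{1232} \approx -2.0073$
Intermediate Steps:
$o{\left(h \right)} = 0$
$\frac{o{\left(20 \right)} + 4946}{-2817 + 353} = \frac{0 + 4946}{-2817 + 353} = \frac{4946}{-2464} = 4946 \left(- \frac{1}{2464}\right) = - \frac{2473}{1232}$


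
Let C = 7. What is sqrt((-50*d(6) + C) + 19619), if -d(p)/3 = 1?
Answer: 8*sqrt(309) ≈ 140.63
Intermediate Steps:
d(p) = -3 (d(p) = -3*1 = -3)
sqrt((-50*d(6) + C) + 19619) = sqrt((-50*(-3) + 7) + 19619) = sqrt((150 + 7) + 19619) = sqrt(157 + 19619) = sqrt(19776) = 8*sqrt(309)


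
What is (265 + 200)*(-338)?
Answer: -157170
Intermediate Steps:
(265 + 200)*(-338) = 465*(-338) = -157170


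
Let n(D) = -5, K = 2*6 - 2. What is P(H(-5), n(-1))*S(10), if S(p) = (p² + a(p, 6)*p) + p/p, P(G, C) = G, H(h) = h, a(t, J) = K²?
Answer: -5505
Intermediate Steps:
K = 10 (K = 12 - 2 = 10)
a(t, J) = 100 (a(t, J) = 10² = 100)
S(p) = 1 + p² + 100*p (S(p) = (p² + 100*p) + p/p = (p² + 100*p) + 1 = 1 + p² + 100*p)
P(H(-5), n(-1))*S(10) = -5*(1 + 10² + 100*10) = -5*(1 + 100 + 1000) = -5*1101 = -5505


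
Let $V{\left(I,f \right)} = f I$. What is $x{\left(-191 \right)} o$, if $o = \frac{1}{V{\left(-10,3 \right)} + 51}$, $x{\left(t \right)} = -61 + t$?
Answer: $-12$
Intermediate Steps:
$V{\left(I,f \right)} = I f$
$o = \frac{1}{21}$ ($o = \frac{1}{\left(-10\right) 3 + 51} = \frac{1}{-30 + 51} = \frac{1}{21} \approx 0.047619$)
$x{\left(-191 \right)} o = \left(-61 - 191\right) \frac{1}{21} = \left(-252\right) \frac{1}{21} = -12$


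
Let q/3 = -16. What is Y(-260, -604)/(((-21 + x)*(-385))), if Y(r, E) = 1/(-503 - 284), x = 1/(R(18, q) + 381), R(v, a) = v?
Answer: -57/362641730 ≈ -1.5718e-7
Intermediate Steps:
q = -48 (q = 3*(-16) = -48)
x = 1/399 (x = 1/(18 + 381) = 1/399 ≈ 0.0025063)
Y(r, E) = -1/787 (Y(r, E) = 1/(-787) = -1/787)
Y(-260, -604)/(((-21 + x)*(-385))) = -(-1/(385*(-21 + 1/399)))/787 = -1/(787*((-8378/399*(-385)))) = -1/(787*460790/57) = -1/787*57/460790 = -57/362641730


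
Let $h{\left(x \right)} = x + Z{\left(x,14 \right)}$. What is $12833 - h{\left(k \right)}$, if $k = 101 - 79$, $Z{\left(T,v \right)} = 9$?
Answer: $12802$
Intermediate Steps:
$k = 22$ ($k = 101 - 79 = 22$)
$h{\left(x \right)} = 9 + x$ ($h{\left(x \right)} = x + 9 = 9 + x$)
$12833 - h{\left(k \right)} = 12833 - \left(9 + 22\right) = 12833 - 31 = 12802$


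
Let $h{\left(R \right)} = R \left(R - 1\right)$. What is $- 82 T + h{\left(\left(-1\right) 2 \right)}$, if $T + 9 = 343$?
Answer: $-27382$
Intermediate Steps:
$T = 334$ ($T = -9 + 343 = 334$)
$h{\left(R \right)} = R \left(-1 + R\right)$
$- 82 T + h{\left(\left(-1\right) 2 \right)} = \left(-82\right) 334 + \left(-1\right) 2 \left(-1 - 2\right) = -27388 - 2 \left(-1 - 2\right) = -27388 - -6 = -27388 + 6 = -27382$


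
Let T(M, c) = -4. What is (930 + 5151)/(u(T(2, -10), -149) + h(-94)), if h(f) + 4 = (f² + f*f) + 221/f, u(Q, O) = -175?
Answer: 571614/1644121 ≈ 0.34767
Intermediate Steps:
h(f) = -4 + 2*f² + 221/f (h(f) = -4 + ((f² + f*f) + 221/f) = -4 + ((f² + f²) + 221/f) = -4 + (2*f² + 221/f) = -4 + 2*f² + 221/f)
(930 + 5151)/(u(T(2, -10), -149) + h(-94)) = (930 + 5151)/(-175 + (-4 + 2*(-94)² + 221/(-94))) = 6081/(-175 + (-4 + 2*8836 + 221*(-1/94))) = 6081/(-175 + (-4 + 17672 - 221/94)) = 6081/(-175 + 1660571/94) = 6081/(1644121/94) = 6081*(94/1644121) = 571614/1644121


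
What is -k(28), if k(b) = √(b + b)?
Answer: -2*√14 ≈ -7.4833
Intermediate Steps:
k(b) = √2*√b (k(b) = √(2*b) = √2*√b)
-k(28) = -√2*√28 = -√2*2*√7 = -2*√14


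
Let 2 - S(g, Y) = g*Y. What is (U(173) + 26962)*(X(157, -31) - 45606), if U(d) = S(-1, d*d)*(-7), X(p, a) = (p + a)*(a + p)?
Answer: 5427360150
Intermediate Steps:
S(g, Y) = 2 - Y*g (S(g, Y) = 2 - g*Y = 2 - Y*g)
X(p, a) = (a + p)**2 (X(p, a) = (a + p)*(a + p) = (a + p)**2)
U(d) = -14 - 7*d**2 (U(d) = (2 - 1*d*d*(-1))*(-7) = (2 - 1*d**2*(-1))*(-7) = (2 + d**2)*(-7) = -14 - 7*d**2)
(U(173) + 26962)*(X(157, -31) - 45606) = ((-14 - 7*173**2) + 26962)*((-31 + 157)**2 - 45606) = ((-14 - 7*29929) + 26962)*(126**2 - 45606) = ((-14 - 209503) + 26962)*(15876 - 45606) = (-209517 + 26962)*(-29730) = -182555*(-29730) = 5427360150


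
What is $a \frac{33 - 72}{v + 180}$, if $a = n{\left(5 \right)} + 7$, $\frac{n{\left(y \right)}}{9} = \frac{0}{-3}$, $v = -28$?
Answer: $- \frac{273}{152} \approx -1.7961$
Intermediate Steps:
$n{\left(y \right)} = 0$ ($n{\left(y \right)} = 9 \frac{0}{-3} = 9 \cdot 0 \left(- \frac{1}{3}\right) = 9 \cdot 0 = 0$)
$a = 7$ ($a = 0 + 7 = 7$)
$a \frac{33 - 72}{v + 180} = 7 \frac{33 - 72}{-28 + 180} = 7 \left(- \frac{39}{152}\right) = - \frac{273}{152}$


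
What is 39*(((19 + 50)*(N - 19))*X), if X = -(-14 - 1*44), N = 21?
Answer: 312156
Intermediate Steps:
X = 58 (X = -(-14 - 44) = -1*(-58) = 58)
39*(((19 + 50)*(N - 19))*X) = 39*(((19 + 50)*(21 - 19))*58) = 39*((69*2)*58) = 39*(138*58) = 39*8004 = 312156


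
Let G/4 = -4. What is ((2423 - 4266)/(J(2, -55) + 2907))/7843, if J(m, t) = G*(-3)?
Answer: -1843/23176065 ≈ -7.9522e-5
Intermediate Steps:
G = -16 (G = 4*(-4) = -16)
J(m, t) = 48 (J(m, t) = -16*(-3) = 48)
((2423 - 4266)/(J(2, -55) + 2907))/7843 = ((2423 - 4266)/(48 + 2907))/7843 = -1843/2955*(1/7843) = -1843*1/2955*(1/7843) = -1843/2955*1/7843 = -1843/23176065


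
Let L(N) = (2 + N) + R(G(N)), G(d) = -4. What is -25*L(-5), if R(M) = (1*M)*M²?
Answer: 1675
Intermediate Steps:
R(M) = M³ (R(M) = M*M² = M³)
L(N) = -62 + N (L(N) = (2 + N) + (-4)³ = (2 + N) - 64 = -62 + N)
-25*L(-5) = -25*(-62 - 5) = -25*(-67) = 1675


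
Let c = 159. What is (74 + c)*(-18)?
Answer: -4194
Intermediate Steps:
(74 + c)*(-18) = (74 + 159)*(-18) = 233*(-18) = -4194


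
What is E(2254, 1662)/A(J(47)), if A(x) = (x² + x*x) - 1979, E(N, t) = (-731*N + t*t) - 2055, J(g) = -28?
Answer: -1112515/411 ≈ -2706.8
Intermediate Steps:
E(N, t) = -2055 + t² - 731*N (E(N, t) = (-731*N + t²) - 2055 = (t² - 731*N) - 2055 = -2055 + t² - 731*N)
A(x) = -1979 + 2*x² (A(x) = (x² + x²) - 1979 = 2*x² - 1979 = -1979 + 2*x²)
E(2254, 1662)/A(J(47)) = (-2055 + 1662² - 731*2254)/(-1979 + 2*(-28)²) = (-2055 + 2762244 - 1647674)/(-1979 + 2*784) = 1112515/(-1979 + 1568) = 1112515/(-411) = 1112515*(-1/411) = -1112515/411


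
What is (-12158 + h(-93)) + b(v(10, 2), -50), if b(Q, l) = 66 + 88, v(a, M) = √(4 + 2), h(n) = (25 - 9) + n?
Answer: -12081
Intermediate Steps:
h(n) = 16 + n
v(a, M) = √6
b(Q, l) = 154
(-12158 + h(-93)) + b(v(10, 2), -50) = (-12158 + (16 - 93)) + 154 = (-12158 - 77) + 154 = -12235 + 154 = -12081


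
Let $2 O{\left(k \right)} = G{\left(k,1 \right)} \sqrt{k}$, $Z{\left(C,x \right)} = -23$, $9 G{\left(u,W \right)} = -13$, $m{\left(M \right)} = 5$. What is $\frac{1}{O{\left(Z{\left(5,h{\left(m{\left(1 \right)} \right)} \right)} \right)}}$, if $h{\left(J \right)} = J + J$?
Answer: $\frac{18 i \sqrt{23}}{299} \approx 0.28871 i$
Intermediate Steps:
$h{\left(J \right)} = 2 J$
$G{\left(u,W \right)} = - \frac{13}{9}$ ($G{\left(u,W \right)} = \frac{1}{9} \left(-13\right) = - \frac{13}{9}$)
$O{\left(k \right)} = - \frac{13 \sqrt{k}}{18}$ ($O{\left(k \right)} = \frac{\left(- \frac{13}{9}\right) \sqrt{k}}{2} = - \frac{13 \sqrt{k}}{18}$)
$\frac{1}{O{\left(Z{\left(5,h{\left(m{\left(1 \right)} \right)} \right)} \right)}} = \frac{1}{\left(- \frac{13}{18}\right) \sqrt{-23}} = \frac{1}{\left(- \frac{13}{18}\right) i \sqrt{23}} = \frac{18 i \sqrt{23}}{299}$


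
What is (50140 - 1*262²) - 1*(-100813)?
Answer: 82309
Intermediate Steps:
(50140 - 1*262²) - 1*(-100813) = (50140 - 1*68644) + 100813 = (50140 - 68644) + 100813 = -18504 + 100813 = 82309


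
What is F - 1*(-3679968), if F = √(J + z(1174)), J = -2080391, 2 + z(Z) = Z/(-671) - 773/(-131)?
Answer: 3679968 + 2*I*√4018575735047951/87901 ≈ 3.68e+6 + 1442.4*I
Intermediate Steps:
z(Z) = 511/131 - Z/671 (z(Z) = -2 + (Z/(-671) - 773/(-131)) = -2 + (Z*(-1/671) - 773*(-1/131)) = -2 + (-Z/671 + 773/131) = -2 + (773/131 - Z/671) = 511/131 - Z/671)
F = 2*I*√4018575735047951/87901 (F = √(-2080391 + (511/131 - 1/671*1174)) = √(-2080391 + (511/131 - 1174/671)) = √(-2080391 + 189087/87901) = √(-182868260204/87901) = 2*I*√4018575735047951/87901 ≈ 1442.4*I)
F - 1*(-3679968) = 2*I*√4018575735047951/87901 - 1*(-3679968) = 2*I*√4018575735047951/87901 + 3679968 = 3679968 + 2*I*√4018575735047951/87901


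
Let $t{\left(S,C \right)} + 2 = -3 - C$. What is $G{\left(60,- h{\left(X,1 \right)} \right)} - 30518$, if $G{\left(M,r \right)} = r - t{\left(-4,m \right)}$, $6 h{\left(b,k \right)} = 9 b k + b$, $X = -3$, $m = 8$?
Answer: $-30500$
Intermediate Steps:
$t{\left(S,C \right)} = -5 - C$ ($t{\left(S,C \right)} = -2 - \left(3 + C\right) = -5 - C$)
$h{\left(b,k \right)} = \frac{b}{6} + \frac{3 b k}{2}$ ($h{\left(b,k \right)} = \frac{9 b k + b}{6} = \frac{b + 9 b k}{6} = \frac{b}{6} + \frac{3 b k}{2}$)
$G{\left(M,r \right)} = 13 + r$ ($G{\left(M,r \right)} = r - \left(-5 - 8\right) = r - -13 = r + 13 = 13 + r$)
$G{\left(60,- h{\left(X,1 \right)} \right)} - 30518 = \left(13 - \frac{1}{6} \left(-3\right) \left(1 + 9 \cdot 1\right)\right) - 30518 = \left(13 - \frac{1}{6} \left(-3\right) \left(1 + 9\right)\right) - 30518 = \left(13 - \frac{1}{6} \left(-3\right) 10\right) - 30518 = \left(13 - -5\right) - 30518 = \left(13 + 5\right) - 30518 = 18 - 30518 = -30500$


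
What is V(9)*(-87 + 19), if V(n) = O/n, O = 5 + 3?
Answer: -544/9 ≈ -60.444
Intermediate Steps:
O = 8
V(n) = 8/n
V(9)*(-87 + 19) = (8/9)*(-87 + 19) = (8*(⅑))*(-68) = (8/9)*(-68) = -544/9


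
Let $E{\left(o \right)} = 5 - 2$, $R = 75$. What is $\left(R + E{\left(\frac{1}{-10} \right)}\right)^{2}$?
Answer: $6084$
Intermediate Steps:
$E{\left(o \right)} = 3$ ($E{\left(o \right)} = 5 - 2 = 3$)
$\left(R + E{\left(\frac{1}{-10} \right)}\right)^{2} = \left(75 + 3\right)^{2} = 78^{2} = 6084$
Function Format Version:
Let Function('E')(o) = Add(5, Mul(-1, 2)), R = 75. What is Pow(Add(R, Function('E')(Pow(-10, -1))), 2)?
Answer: 6084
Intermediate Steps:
Function('E')(o) = 3 (Function('E')(o) = Add(5, -2) = 3)
Pow(Add(R, Function('E')(Pow(-10, -1))), 2) = Pow(Add(75, 3), 2) = Pow(78, 2) = 6084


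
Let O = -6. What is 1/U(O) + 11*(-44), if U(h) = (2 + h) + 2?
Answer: -969/2 ≈ -484.50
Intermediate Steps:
U(h) = 4 + h
1/U(O) + 11*(-44) = 1/(4 - 6) + 11*(-44) = 1/(-2) - 484 = -½ - 484 = -969/2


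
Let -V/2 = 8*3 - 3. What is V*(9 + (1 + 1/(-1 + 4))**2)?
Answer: -1358/3 ≈ -452.67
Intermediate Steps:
V = -42 (V = -2*(8*3 - 3) = -2*(24 - 3) = -2*21 = -42)
V*(9 + (1 + 1/(-1 + 4))**2) = -42*(9 + (1 + 1/(-1 + 4))**2) = -42*(9 + (1 + 1/3)**2) = -42*(9 + (4/3)**2) = -42*(9 + 16/9) = -42*97/9 = -1358/3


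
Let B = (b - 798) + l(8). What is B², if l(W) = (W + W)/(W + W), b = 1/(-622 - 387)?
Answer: 646695822276/1018081 ≈ 6.3521e+5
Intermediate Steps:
b = -1/1009 (b = 1/(-1009) = -1/1009 ≈ -0.00099108)
l(W) = 1 (l(W) = (2*W)/((2*W)) = (2*W)*(1/(2*W)) = 1)
B = -804174/1009 (B = (-1/1009 - 798) + 1 = -805183/1009 + 1 = -804174/1009 ≈ -797.00)
B² = (-804174/1009)² = 646695822276/1018081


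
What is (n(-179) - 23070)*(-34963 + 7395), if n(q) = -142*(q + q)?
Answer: -765453088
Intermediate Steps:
n(q) = -284*q
(n(-179) - 23070)*(-34963 + 7395) = (-284*(-179) - 23070)*(-34963 + 7395) = (50836 - 23070)*(-27568) = 27766*(-27568) = -765453088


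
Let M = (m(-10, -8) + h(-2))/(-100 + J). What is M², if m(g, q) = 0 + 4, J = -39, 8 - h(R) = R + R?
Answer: 256/19321 ≈ 0.013250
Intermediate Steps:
h(R) = 8 - 2*R (h(R) = 8 - (R + R) = 8 - 2*R)
m(g, q) = 4
M = -16/139 (M = (4 + (8 - 2*(-2)))/(-100 - 39) = (4 + (8 + 4))/(-139) = (4 + 12)*(-1/139) = 16*(-1/139) = -16/139 ≈ -0.11511)
M² = (-16/139)² = 256/19321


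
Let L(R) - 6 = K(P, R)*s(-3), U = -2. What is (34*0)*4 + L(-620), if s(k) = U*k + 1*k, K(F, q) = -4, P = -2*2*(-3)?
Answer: -6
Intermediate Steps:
P = 12 (P = -4*(-3) = 12)
s(k) = -k (s(k) = -2*k + 1*k = -2*k + k = -k)
L(R) = -6 (L(R) = 6 - (-4)*(-3) = 6 - 4*3 = 6 - 12 = -6)
(34*0)*4 + L(-620) = (34*0)*4 - 6 = 0*4 - 6 = 0 - 6 = -6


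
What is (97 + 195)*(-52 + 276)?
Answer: 65408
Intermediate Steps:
(97 + 195)*(-52 + 276) = 292*224 = 65408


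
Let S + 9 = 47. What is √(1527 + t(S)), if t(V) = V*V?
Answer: √2971 ≈ 54.507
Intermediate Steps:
S = 38 (S = -9 + 47 = 38)
t(V) = V²
√(1527 + t(S)) = √(1527 + 38²) = √(1527 + 1444) = √2971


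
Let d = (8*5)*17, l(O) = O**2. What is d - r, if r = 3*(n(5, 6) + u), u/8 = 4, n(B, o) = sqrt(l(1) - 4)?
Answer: 584 - 3*I*sqrt(3) ≈ 584.0 - 5.1962*I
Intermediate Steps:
n(B, o) = I*sqrt(3) (n(B, o) = sqrt(1**2 - 4) = sqrt(1 - 4) = sqrt(-3) = I*sqrt(3))
u = 32 (u = 8*4 = 32)
r = 96 + 3*I*sqrt(3) (r = 3*(I*sqrt(3) + 32) = 3*(32 + I*sqrt(3)) = 96 + 3*I*sqrt(3) ≈ 96.0 + 5.1962*I)
d = 680 (d = 40*17 = 680)
d - r = 680 - (96 + 3*I*sqrt(3)) = 680 + (-96 - 3*I*sqrt(3)) = 584 - 3*I*sqrt(3)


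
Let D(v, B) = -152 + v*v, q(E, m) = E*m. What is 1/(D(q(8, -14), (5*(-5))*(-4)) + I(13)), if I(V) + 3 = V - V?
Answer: 1/12389 ≈ 8.0717e-5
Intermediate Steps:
I(V) = -3 (I(V) = -3 + (V - V) = -3 + 0 = -3)
D(v, B) = -152 + v²
1/(D(q(8, -14), (5*(-5))*(-4)) + I(13)) = 1/((-152 + (8*(-14))²) - 3) = 1/((-152 + (-112)²) - 3) = 1/((-152 + 12544) - 3) = 1/(12392 - 3) = 1/12389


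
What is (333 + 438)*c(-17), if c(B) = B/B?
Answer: 771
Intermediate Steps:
c(B) = 1
(333 + 438)*c(-17) = (333 + 438)*1 = 771*1 = 771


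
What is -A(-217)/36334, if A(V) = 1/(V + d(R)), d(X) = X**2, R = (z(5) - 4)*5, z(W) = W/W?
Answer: -1/290672 ≈ -3.4403e-6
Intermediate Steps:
z(W) = 1
R = -15 (R = (1 - 4)*5 = -3*5 = -15)
A(V) = 1/(225 + V) (A(V) = 1/(V + (-15)**2) = 1/(V + 225) = 1/(225 + V))
-A(-217)/36334 = -1/((225 - 217)*36334) = -1/(8*36334) = -1*1/290672 = -1/290672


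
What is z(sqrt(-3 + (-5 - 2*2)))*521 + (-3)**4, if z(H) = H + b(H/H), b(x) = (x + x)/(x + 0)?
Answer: 1123 + 1042*I*sqrt(3) ≈ 1123.0 + 1804.8*I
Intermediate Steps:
b(x) = 2 (b(x) = (2*x)/x = 2)
z(H) = 2 + H (z(H) = H + 2 = 2 + H)
z(sqrt(-3 + (-5 - 2*2)))*521 + (-3)**4 = (2 + sqrt(-3 + (-5 - 2*2)))*521 + (-3)**4 = (2 + sqrt(-3 + (-5 - 4)))*521 + 81 = (2 + sqrt(-3 - 9))*521 + 81 = (2 + sqrt(-12))*521 + 81 = (2 + 2*I*sqrt(3))*521 + 81 = (1042 + 1042*I*sqrt(3)) + 81 = 1123 + 1042*I*sqrt(3)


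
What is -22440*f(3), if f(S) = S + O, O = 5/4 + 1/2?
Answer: -106590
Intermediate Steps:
O = 7/4 (O = 5*(1/4) + 1*(1/2) = 5/4 + 1/2 = 7/4 ≈ 1.7500)
f(S) = 7/4 + S (f(S) = S + 7/4 = 7/4 + S)
-22440*f(3) = -22440*(7/4 + 3) = -22440*19/4 = -106590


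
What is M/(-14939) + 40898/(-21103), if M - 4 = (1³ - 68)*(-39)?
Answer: -666201773/315257717 ≈ -2.1132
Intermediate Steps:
M = 2617 (M = 4 + (1³ - 68)*(-39) = 4 + (1 - 68)*(-39) = 4 - 67*(-39) = 4 + 2613 = 2617)
M/(-14939) + 40898/(-21103) = 2617/(-14939) + 40898/(-21103) = 2617*(-1/14939) + 40898*(-1/21103) = -2617/14939 - 40898/21103 = -666201773/315257717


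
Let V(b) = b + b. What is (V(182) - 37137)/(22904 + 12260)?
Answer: -36773/35164 ≈ -1.0458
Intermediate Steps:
V(b) = 2*b
(V(182) - 37137)/(22904 + 12260) = (2*182 - 37137)/(22904 + 12260) = (364 - 37137)/35164 = -36773*1/35164 = -36773/35164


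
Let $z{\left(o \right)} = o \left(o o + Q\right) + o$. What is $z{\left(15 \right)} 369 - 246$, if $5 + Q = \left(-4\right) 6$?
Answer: $1090149$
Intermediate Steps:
$Q = -29$ ($Q = -5 - 24 = -29$)
$z{\left(o \right)} = o + o \left(-29 + o^{2}\right)$ ($z{\left(o \right)} = o \left(o o - 29\right) + o = o \left(o^{2} - 29\right) + o = o \left(-29 + o^{2}\right) + o = o + o \left(-29 + o^{2}\right)$)
$z{\left(15 \right)} 369 - 246 = 15 \left(-28 + 15^{2}\right) 369 - 246 = 15 \left(-28 + 225\right) 369 - 246 = 15 \cdot 197 \cdot 369 - 246 = 2955 \cdot 369 - 246 = 1090395 - 246 = 1090149$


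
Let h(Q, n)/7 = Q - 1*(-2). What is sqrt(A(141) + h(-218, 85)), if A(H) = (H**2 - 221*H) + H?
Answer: I*sqrt(12651) ≈ 112.48*I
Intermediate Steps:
h(Q, n) = 14 + 7*Q (h(Q, n) = 7*(Q - 1*(-2)) = 7*(Q + 2) = 7*(2 + Q) = 14 + 7*Q)
A(H) = H**2 - 220*H
sqrt(A(141) + h(-218, 85)) = sqrt(141*(-220 + 141) + (14 + 7*(-218))) = sqrt(141*(-79) + (14 - 1526)) = sqrt(-11139 - 1512) = sqrt(-12651) = I*sqrt(12651)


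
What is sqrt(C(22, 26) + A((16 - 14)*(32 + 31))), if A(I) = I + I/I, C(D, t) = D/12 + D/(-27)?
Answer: sqrt(41478)/18 ≈ 11.315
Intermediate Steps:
C(D, t) = 5*D/108 (C(D, t) = D*(1/12) + D*(-1/27) = D/12 - D/27 = 5*D/108)
A(I) = 1 + I (A(I) = I + 1 = 1 + I)
sqrt(C(22, 26) + A((16 - 14)*(32 + 31))) = sqrt((5/108)*22 + (1 + (16 - 14)*(32 + 31))) = sqrt(55/54 + (1 + 2*63)) = sqrt(55/54 + (1 + 126)) = sqrt(55/54 + 127) = sqrt(6913/54) = sqrt(41478)/18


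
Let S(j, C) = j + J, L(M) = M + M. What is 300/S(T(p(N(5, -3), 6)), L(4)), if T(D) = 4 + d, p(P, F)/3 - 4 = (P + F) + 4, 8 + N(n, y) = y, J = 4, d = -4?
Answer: 75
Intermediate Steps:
L(M) = 2*M
N(n, y) = -8 + y
p(P, F) = 24 + 3*F + 3*P (p(P, F) = 12 + 3*((P + F) + 4) = 12 + 3*((F + P) + 4) = 12 + 3*(4 + F + P) = 12 + (12 + 3*F + 3*P) = 24 + 3*F + 3*P)
T(D) = 0 (T(D) = 4 - 4 = 0)
S(j, C) = 4 + j (S(j, C) = j + 4 = 4 + j)
300/S(T(p(N(5, -3), 6)), L(4)) = 300/(4 + 0) = 300/4 = 300*(¼) = 75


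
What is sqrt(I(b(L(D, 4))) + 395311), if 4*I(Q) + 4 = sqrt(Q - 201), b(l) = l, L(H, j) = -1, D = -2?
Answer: sqrt(1581240 + I*sqrt(202))/2 ≈ 628.74 + 0.0028256*I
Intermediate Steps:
I(Q) = -1 + sqrt(-201 + Q)/4 (I(Q) = -1 + sqrt(Q - 201)/4 = -1 + sqrt(-201 + Q)/4)
sqrt(I(b(L(D, 4))) + 395311) = sqrt((-1 + sqrt(-201 - 1)/4) + 395311) = sqrt((-1 + sqrt(-202)/4) + 395311) = sqrt((-1 + (I*sqrt(202))/4) + 395311) = sqrt((-1 + I*sqrt(202)/4) + 395311) = sqrt(395310 + I*sqrt(202)/4)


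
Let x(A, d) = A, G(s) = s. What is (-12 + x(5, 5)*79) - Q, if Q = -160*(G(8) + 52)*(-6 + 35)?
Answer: 278783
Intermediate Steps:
Q = -278400 (Q = -160*(8 + 52)*(-6 + 35) = -9600*29 = -160*1740 = -278400)
(-12 + x(5, 5)*79) - Q = (-12 + 5*79) - 1*(-278400) = (-12 + 395) + 278400 = 383 + 278400 = 278783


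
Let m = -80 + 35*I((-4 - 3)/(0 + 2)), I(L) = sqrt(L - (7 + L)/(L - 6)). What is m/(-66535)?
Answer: 16/13307 - I*sqrt(4522)/72238 ≈ 0.0012024 - 0.00093089*I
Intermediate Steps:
I(L) = sqrt(L - (7 + L)/(-6 + L))
m = -80 + 35*I*sqrt(4522)/38 (m = -80 + 35*sqrt((-7 - (-4 - 3)/(0 + 2) + ((-4 - 3)/(0 + 2))*(-6 + (-4 - 3)/(0 + 2)))/(-6 + (-4 - 3)/(0 + 2))) = -80 + 35*sqrt((-7 - (-7)/2 + (-7/2)*(-6 - 7/2))/(-6 - 7/2)) = -80 + 35*sqrt((-7 - (-7)/2 + (-7*1/2)*(-6 - 7*1/2))/(-6 - 7*1/2)) = -80 + 35*sqrt((-7 - 1*(-7/2) - 7*(-6 - 7/2)/2)/(-6 - 7/2)) = -80 + 35*sqrt((-7 + 7/2 - 7/2*(-19/2))/(-19/2)) = -80 + 35*sqrt(-2*(-7 + 7/2 + 133/4)/19) = -80 + 35*sqrt(-2/19*119/4) = -80 + 35*sqrt(-119/38) = -80 + 35*(I*sqrt(4522)/38) = -80 + 35*I*sqrt(4522)/38 ≈ -80.0 + 61.937*I)
m/(-66535) = (-80 + 35*I*sqrt(4522)/38)/(-66535) = (-80 + 35*I*sqrt(4522)/38)*(-1/66535) = 16/13307 - I*sqrt(4522)/72238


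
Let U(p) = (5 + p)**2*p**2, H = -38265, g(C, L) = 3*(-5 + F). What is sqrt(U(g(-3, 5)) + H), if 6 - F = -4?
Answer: sqrt(51735) ≈ 227.45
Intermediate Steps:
F = 10 (F = 6 - 1*(-4) = 6 + 4 = 10)
g(C, L) = 15 (g(C, L) = 3*(-5 + 10) = 3*5 = 15)
U(p) = p**2*(5 + p)**2
sqrt(U(g(-3, 5)) + H) = sqrt(15**2*(5 + 15)**2 - 38265) = sqrt(225*20**2 - 38265) = sqrt(225*400 - 38265) = sqrt(90000 - 38265) = sqrt(51735)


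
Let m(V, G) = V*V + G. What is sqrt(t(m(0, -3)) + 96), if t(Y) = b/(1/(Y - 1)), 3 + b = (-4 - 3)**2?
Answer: 2*I*sqrt(22) ≈ 9.3808*I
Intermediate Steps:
b = 46 (b = -3 + (-4 - 3)**2 = -3 + (-7)**2 = -3 + 49 = 46)
m(V, G) = G + V**2 (m(V, G) = V**2 + G = G + V**2)
t(Y) = -46 + 46*Y (t(Y) = 46/(1/(Y - 1)) = 46/(1/(-1 + Y)) = 46*(-1 + Y) = -46 + 46*Y)
sqrt(t(m(0, -3)) + 96) = sqrt((-46 + 46*(-3 + 0**2)) + 96) = sqrt((-46 + 46*(-3 + 0)) + 96) = sqrt((-46 + 46*(-3)) + 96) = sqrt((-46 - 138) + 96) = sqrt(-184 + 96) = sqrt(-88) = 2*I*sqrt(22)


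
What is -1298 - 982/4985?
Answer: -6471512/4985 ≈ -1298.2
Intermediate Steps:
-1298 - 982/4985 = -6471512/4985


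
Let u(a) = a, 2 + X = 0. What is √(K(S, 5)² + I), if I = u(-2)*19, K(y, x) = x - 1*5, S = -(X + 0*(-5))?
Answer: I*√38 ≈ 6.1644*I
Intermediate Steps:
X = -2 (X = -2 + 0 = -2)
S = 2 (S = -(-2 + 0*(-5)) = -(-2 + 0) = -1*(-2) = 2)
K(y, x) = -5 + x (K(y, x) = x - 5 = -5 + x)
I = -38 (I = -2*19 = -38)
√(K(S, 5)² + I) = √((-5 + 5)² - 38) = √(0² - 38) = √(0 - 38) = √(-38) = I*√38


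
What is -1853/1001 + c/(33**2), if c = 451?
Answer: -12946/9009 ≈ -1.4370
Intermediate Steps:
-1853/1001 + c/(33**2) = -1853/1001 + 451/(33**2) = -1853*1/1001 + 451/1089 = -1853/1001 + 451*(1/1089) = -1853/1001 + 41/99 = -12946/9009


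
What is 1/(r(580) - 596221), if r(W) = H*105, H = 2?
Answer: -1/596011 ≈ -1.6778e-6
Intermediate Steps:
r(W) = 210 (r(W) = 2*105 = 210)
1/(r(580) - 596221) = 1/(210 - 596221) = 1/(-596011) = -1/596011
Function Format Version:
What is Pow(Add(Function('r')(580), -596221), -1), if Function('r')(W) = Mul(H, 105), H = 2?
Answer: Rational(-1, 596011) ≈ -1.6778e-6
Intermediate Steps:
Function('r')(W) = 210 (Function('r')(W) = Mul(2, 105) = 210)
Pow(Add(Function('r')(580), -596221), -1) = Pow(Add(210, -596221), -1) = Pow(-596011, -1) = Rational(-1, 596011)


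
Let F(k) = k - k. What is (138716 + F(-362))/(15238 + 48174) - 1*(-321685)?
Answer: 5099706984/15853 ≈ 3.2169e+5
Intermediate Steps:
F(k) = 0
(138716 + F(-362))/(15238 + 48174) - 1*(-321685) = (138716 + 0)/(15238 + 48174) - 1*(-321685) = 138716/63412 + 321685 = 138716*(1/63412) + 321685 = 34679/15853 + 321685 = 5099706984/15853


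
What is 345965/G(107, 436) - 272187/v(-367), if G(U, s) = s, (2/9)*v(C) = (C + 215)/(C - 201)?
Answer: -1865831281/8284 ≈ -2.2523e+5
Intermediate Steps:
v(C) = 9*(215 + C)/(2*(-201 + C)) (v(C) = 9*((C + 215)/(C - 201))/2 = 9*((215 + C)/(-201 + C))/2 = 9*(215 + C)/(2*(-201 + C)))
345965/G(107, 436) - 272187/v(-367) = 345965/436 - 272187*2*(-201 - 367)/(9*(215 - 367)) = 345965*(1/436) - 272187/((9/2)*(-152)/(-568)) = 345965/436 - 272187/((9/2)*(-1/568)*(-152)) = 345965/436 - 272187/171/142 = 345965/436 - 272187*142/171 = 345965/436 - 4294506/19 = -1865831281/8284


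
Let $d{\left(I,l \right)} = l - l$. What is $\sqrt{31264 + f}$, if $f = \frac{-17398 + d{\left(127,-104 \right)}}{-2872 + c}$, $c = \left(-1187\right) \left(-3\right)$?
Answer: $\frac{\sqrt{14829690122}}{689} \approx 176.74$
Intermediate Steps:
$d{\left(I,l \right)} = 0$
$c = 3561$
$f = - \frac{17398}{689}$ ($f = \frac{-17398 + 0}{-2872 + 3561} = - \frac{17398}{689} \approx -25.251$)
$\sqrt{31264 + f} = \sqrt{31264 - \frac{17398}{689}} = \sqrt{\frac{21523498}{689}} = \frac{\sqrt{14829690122}}{689}$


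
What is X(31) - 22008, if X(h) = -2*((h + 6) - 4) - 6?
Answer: -22080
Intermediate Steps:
X(h) = -10 - 2*h (X(h) = -2*((6 + h) - 4) - 6 = -2*(2 + h) - 6 = (-4 - 2*h) - 6 = -10 - 2*h)
X(31) - 22008 = (-10 - 2*31) - 22008 = (-10 - 62) - 22008 = -72 - 22008 = -22080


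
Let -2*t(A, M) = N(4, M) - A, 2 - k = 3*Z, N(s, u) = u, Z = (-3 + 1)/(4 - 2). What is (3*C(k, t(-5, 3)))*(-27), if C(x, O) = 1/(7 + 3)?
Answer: -81/10 ≈ -8.1000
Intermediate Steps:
Z = -1 (Z = -2/2 = -2*1/2 = -1)
k = 5 (k = 2 - 3*(-1) = 2 - 1*(-3) = 2 + 3 = 5)
t(A, M) = A/2 - M/2 (t(A, M) = -(M - A)/2 = A/2 - M/2)
C(x, O) = 1/10
(3*C(k, t(-5, 3)))*(-27) = (3*(1/10))*(-27) = (3/10)*(-27) = -81/10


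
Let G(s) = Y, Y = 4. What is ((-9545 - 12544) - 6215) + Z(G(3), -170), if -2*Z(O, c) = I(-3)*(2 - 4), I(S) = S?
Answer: -28307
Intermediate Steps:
G(s) = 4
Z(O, c) = -3 (Z(O, c) = -(-3)*(2 - 4)/2 = -(-3)*(-2)/2 = -½*6 = -3)
((-9545 - 12544) - 6215) + Z(G(3), -170) = ((-9545 - 12544) - 6215) - 3 = (-22089 - 6215) - 3 = -28304 - 3 = -28307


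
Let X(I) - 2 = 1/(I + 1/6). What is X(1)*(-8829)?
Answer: -176580/7 ≈ -25226.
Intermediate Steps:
X(I) = 2 + 1/(1/6 + I) (X(I) = 2 + 1/(I + 1/6) = 2 + 1/(1/6 + I))
X(1)*(-8829) = (4*(2 + 3*1)/(1 + 6*1))*(-8829) = (4*(2 + 3)/(1 + 6))*(-8829) = (4*5/7)*(-8829) = (4*(1/7)*5)*(-8829) = (20/7)*(-8829) = -176580/7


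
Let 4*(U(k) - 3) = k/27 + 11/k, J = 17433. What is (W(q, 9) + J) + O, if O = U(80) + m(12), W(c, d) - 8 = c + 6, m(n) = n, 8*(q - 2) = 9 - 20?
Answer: 150883777/8640 ≈ 17463.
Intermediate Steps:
q = 5/8 (q = 2 + (9 - 20)/8 = 2 + (⅛)*(-11) = 2 - 11/8 = 5/8 ≈ 0.62500)
U(k) = 3 + k/108 + 11/(4*k) (U(k) = 3 + (k/27 + 11/k)/4 = 3 + (11/k + k/27)/4 = 3 + (k/108 + 11/(4*k)) = 3 + k/108 + 11/(4*k))
W(c, d) = 14 + c (W(c, d) = 8 + (c + 6) = 8 + (6 + c) = 14 + c)
O = 136297/8640 (O = (1/108)*(297 + 80*(324 + 80))/80 + 12 = (1/108)*(1/80)*(297 + 80*404) + 12 = (1/108)*(1/80)*(297 + 32320) + 12 = (1/108)*(1/80)*32617 + 12 = 32617/8640 + 12 = 136297/8640 ≈ 15.775)
(W(q, 9) + J) + O = ((14 + 5/8) + 17433) + 136297/8640 = (117/8 + 17433) + 136297/8640 = 139581/8 + 136297/8640 = 150883777/8640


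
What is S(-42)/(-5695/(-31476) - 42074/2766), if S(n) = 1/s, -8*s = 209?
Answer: 116083488/45581815081 ≈ 0.0025467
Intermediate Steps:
s = -209/8 (s = -⅛*209 = -209/8 ≈ -26.125)
S(n) = -8/209 (S(n) = 1/(-209/8) = -8/209)
S(-42)/(-5695/(-31476) - 42074/2766) = -8/(209*(-5695/(-31476) - 42074/2766)) = -8/(209*(-5695*(-1/31476) - 42074*1/2766)) = -8/(209*(5695/31476 - 21037/1383)) = -8/(209*(-218094809/14510436)) = -8/209*(-14510436/218094809) = 116083488/45581815081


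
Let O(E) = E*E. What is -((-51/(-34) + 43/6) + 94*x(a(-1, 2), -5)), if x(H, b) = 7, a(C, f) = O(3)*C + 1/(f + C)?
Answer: -2000/3 ≈ -666.67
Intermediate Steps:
O(E) = E**2
a(C, f) = 1/(C + f) + 9*C (a(C, f) = 3**2*C + 1/(f + C) = 9*C + 1/(C + f) = 1/(C + f) + 9*C)
-((-51/(-34) + 43/6) + 94*x(a(-1, 2), -5)) = -((-51/(-34) + 43/6) + 94*7) = -((-51*(-1/34) + 43*(1/6)) + 658) = -((3/2 + 43/6) + 658) = -(26/3 + 658) = -1*2000/3 = -2000/3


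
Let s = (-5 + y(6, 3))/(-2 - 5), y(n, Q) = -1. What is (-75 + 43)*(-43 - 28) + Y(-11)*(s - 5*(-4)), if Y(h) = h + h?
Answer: 12692/7 ≈ 1813.1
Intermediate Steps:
s = 6/7 (s = (-5 - 1)/(-2 - 5) = -6/(-7) = -6*(-⅐) = 6/7 ≈ 0.85714)
Y(h) = 2*h
(-75 + 43)*(-43 - 28) + Y(-11)*(s - 5*(-4)) = (-75 + 43)*(-43 - 28) + (2*(-11))*(6/7 - 5*(-4)) = -32*(-71) - 22*(6/7 + 20) = 2272 - 22*146/7 = 2272 - 3212/7 = 12692/7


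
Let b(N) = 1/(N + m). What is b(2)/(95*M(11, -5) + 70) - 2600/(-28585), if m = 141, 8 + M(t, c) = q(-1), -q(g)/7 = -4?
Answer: 146494917/1610536070 ≈ 0.090960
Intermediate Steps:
q(g) = 28 (q(g) = -7*(-4) = 28)
M(t, c) = 20 (M(t, c) = -8 + 28 = 20)
b(N) = 1/(141 + N) (b(N) = 1/(N + 141) = 1/(141 + N))
b(2)/(95*M(11, -5) + 70) - 2600/(-28585) = 1/((141 + 2)*(95*20 + 70)) - 2600/(-28585) = 1/(143*(1900 + 70)) - 2600*(-1/28585) = (1/143)/1970 + 520/5717 = (1/143)*(1/1970) + 520/5717 = 1/281710 + 520/5717 = 146494917/1610536070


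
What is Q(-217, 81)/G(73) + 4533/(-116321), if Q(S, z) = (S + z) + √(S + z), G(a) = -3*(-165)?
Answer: -18063491/57578895 + 2*I*√34/495 ≈ -0.31372 + 0.023559*I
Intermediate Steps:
G(a) = 495
Q(S, z) = S + z + √(S + z)
Q(-217, 81)/G(73) + 4533/(-116321) = (-217 + 81 + √(-217 + 81))/495 + 4533/(-116321) = (-217 + 81 + √(-136))*(1/495) + 4533*(-1/116321) = (-217 + 81 + 2*I*√34)*(1/495) - 4533/116321 = (-136 + 2*I*√34)*(1/495) - 4533/116321 = (-136/495 + 2*I*√34/495) - 4533/116321 = -18063491/57578895 + 2*I*√34/495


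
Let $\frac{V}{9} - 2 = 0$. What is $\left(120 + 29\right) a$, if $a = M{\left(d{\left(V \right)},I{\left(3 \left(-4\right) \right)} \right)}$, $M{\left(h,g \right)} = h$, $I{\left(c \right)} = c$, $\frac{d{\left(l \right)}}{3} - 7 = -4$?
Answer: $1341$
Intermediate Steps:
$V = 18$ ($V = 18 + 9 \cdot 0 = 18 + 0 = 18$)
$d{\left(l \right)} = 9$ ($d{\left(l \right)} = 21 + 3 \left(-4\right) = 21 - 12 = 9$)
$a = 9$
$\left(120 + 29\right) a = \left(120 + 29\right) 9 = 149 \cdot 9 = 1341$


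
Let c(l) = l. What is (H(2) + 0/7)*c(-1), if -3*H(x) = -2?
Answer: -⅔ ≈ -0.66667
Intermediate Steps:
H(x) = ⅔ (H(x) = -⅓*(-2) = ⅔)
(H(2) + 0/7)*c(-1) = (⅔ + 0/7)*(-1) = (⅔ + 0*(⅐))*(-1) = (⅔ + 0)*(-1) = (⅔)*(-1) = -⅔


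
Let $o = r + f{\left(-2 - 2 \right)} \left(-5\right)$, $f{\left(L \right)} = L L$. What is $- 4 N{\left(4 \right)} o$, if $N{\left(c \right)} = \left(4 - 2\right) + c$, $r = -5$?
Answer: $2040$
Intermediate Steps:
$f{\left(L \right)} = L^{2}$
$o = -85$ ($o = -5 + \left(-2 - 2\right)^{2} \left(-5\right) = -5 + \left(-4\right)^{2} \left(-5\right) = -5 + 16 \left(-5\right) = -5 - 80 = -85$)
$N{\left(c \right)} = 2 + c$
$- 4 N{\left(4 \right)} o = - 4 \left(2 + 4\right) \left(-85\right) = \left(-4\right) 6 \left(-85\right) = \left(-24\right) \left(-85\right) = 2040$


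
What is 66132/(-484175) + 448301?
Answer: 217056070543/484175 ≈ 4.4830e+5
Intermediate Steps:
66132/(-484175) + 448301 = 66132*(-1/484175) + 448301 = -66132/484175 + 448301 = 217056070543/484175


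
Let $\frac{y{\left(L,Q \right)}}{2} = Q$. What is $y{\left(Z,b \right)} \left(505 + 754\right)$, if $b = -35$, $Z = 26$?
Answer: $-88130$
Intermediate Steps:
$y{\left(L,Q \right)} = 2 Q$
$y{\left(Z,b \right)} \left(505 + 754\right) = 2 \left(-35\right) \left(505 + 754\right) = \left(-70\right) 1259 = -88130$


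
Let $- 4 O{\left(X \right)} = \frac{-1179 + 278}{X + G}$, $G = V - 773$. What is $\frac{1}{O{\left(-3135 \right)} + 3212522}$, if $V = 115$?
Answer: $\frac{15172}{48740382883} \approx 3.1128 \cdot 10^{-7}$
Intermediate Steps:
$G = -658$ ($G = 115 - 773 = -658$)
$O{\left(X \right)} = \frac{901}{4 \left(-658 + X\right)}$ ($O{\left(X \right)} = - \frac{\left(-1179 + 278\right) \frac{1}{X - 658}}{4} = - \frac{\left(-901\right) \frac{1}{-658 + X}}{4} = \frac{901}{4 \left(-658 + X\right)}$)
$\frac{1}{O{\left(-3135 \right)} + 3212522} = \frac{1}{\frac{901}{4 \left(-658 - 3135\right)} + 3212522} = \frac{1}{\frac{901}{4 \left(-3793\right)} + 3212522} = \frac{1}{\frac{901}{4} \left(- \frac{1}{3793}\right) + 3212522} = \frac{1}{- \frac{901}{15172} + 3212522} = \frac{1}{\frac{48740382883}{15172}} = \frac{15172}{48740382883}$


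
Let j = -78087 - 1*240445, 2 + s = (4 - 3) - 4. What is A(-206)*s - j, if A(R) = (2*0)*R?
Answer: 318532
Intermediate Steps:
A(R) = 0 (A(R) = 0*R = 0)
s = -5 (s = -2 + ((4 - 3) - 4) = -2 + (1 - 4) = -2 - 3 = -5)
j = -318532 (j = -78087 - 240445 = -318532)
A(-206)*s - j = 0*(-5) - 1*(-318532) = 0 + 318532 = 318532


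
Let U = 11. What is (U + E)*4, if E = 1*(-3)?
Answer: 32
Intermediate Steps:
E = -3
(U + E)*4 = (11 - 3)*4 = 8*4 = 32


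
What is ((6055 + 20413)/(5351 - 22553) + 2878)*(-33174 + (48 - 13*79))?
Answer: -844960383932/8601 ≈ -9.8240e+7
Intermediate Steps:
((6055 + 20413)/(5351 - 22553) + 2878)*(-33174 + (48 - 13*79)) = (26468/(-17202) + 2878)*(-33174 + (48 - 1027)) = (26468*(-1/17202) + 2878)*(-33174 - 979) = (-13234/8601 + 2878)*(-34153) = (24740444/8601)*(-34153) = -844960383932/8601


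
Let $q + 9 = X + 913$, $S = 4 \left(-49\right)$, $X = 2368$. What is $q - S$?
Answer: $3468$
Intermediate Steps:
$S = -196$
$q = 3272$ ($q = -9 + \left(2368 + 913\right) = -9 + 3281 = 3272$)
$q - S = 3272 - -196 = 3272 + 196 = 3468$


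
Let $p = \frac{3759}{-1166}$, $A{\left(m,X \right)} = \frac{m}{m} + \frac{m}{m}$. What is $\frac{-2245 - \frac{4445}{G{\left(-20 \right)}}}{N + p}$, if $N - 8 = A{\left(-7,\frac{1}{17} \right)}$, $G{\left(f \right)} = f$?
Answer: $- \frac{4717053}{15802} \approx -298.51$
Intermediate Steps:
$A{\left(m,X \right)} = 2$ ($A{\left(m,X \right)} = 1 + 1 = 2$)
$N = 10$ ($N = 8 + 2 = 10$)
$p = - \frac{3759}{1166}$ ($p = 3759 \left(- \frac{1}{1166}\right) = - \frac{3759}{1166} \approx -3.2238$)
$\frac{-2245 - \frac{4445}{G{\left(-20 \right)}}}{N + p} = \frac{-2245 - \frac{4445}{-20}}{10 - \frac{3759}{1166}} = \frac{-2245 - - \frac{889}{4}}{\frac{7901}{1166}} = \left(-2245 + \frac{889}{4}\right) \frac{1166}{7901} = \left(- \frac{8091}{4}\right) \frac{1166}{7901} = - \frac{4717053}{15802}$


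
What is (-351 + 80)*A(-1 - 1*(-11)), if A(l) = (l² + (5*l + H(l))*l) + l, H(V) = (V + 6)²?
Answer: -859070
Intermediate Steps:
H(V) = (6 + V)²
A(l) = l + l² + l*((6 + l)² + 5*l) (A(l) = (l² + (5*l + (6 + l)²)*l) + l = (l² + ((6 + l)² + 5*l)*l) + l = (l² + l*((6 + l)² + 5*l)) + l = l + l² + l*((6 + l)² + 5*l))
(-351 + 80)*A(-1 - 1*(-11)) = (-351 + 80)*((-1 - 1*(-11))*(37 + (-1 - 1*(-11))² + 18*(-1 - 1*(-11)))) = -271*(-1 + 11)*(37 + (-1 + 11)² + 18*(-1 + 11)) = -2710*(37 + 10² + 18*10) = -2710*(37 + 100 + 180) = -2710*317 = -271*3170 = -859070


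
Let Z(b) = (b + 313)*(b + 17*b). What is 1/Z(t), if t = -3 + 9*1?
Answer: 1/34452 ≈ 2.9026e-5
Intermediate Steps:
t = 6 (t = -3 + 9 = 6)
Z(b) = 18*b*(313 + b) (Z(b) = (313 + b)*(18*b) = 18*b*(313 + b))
1/Z(t) = 1/(18*6*(313 + 6)) = 1/(18*6*319) = 1/34452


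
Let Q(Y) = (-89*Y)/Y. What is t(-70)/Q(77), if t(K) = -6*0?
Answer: 0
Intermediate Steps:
t(K) = 0
Q(Y) = -89
t(-70)/Q(77) = 0/(-89) = 0*(-1/89) = 0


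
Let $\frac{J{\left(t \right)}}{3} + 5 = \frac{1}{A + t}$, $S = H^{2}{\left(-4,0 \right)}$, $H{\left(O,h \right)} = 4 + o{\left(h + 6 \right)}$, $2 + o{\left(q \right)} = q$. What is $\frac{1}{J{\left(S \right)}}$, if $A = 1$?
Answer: $- \frac{65}{972} \approx -0.066872$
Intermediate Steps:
$o{\left(q \right)} = -2 + q$
$H{\left(O,h \right)} = 8 + h$ ($H{\left(O,h \right)} = 4 + \left(-2 + \left(h + 6\right)\right) = 4 + \left(-2 + \left(6 + h\right)\right) = 4 + \left(4 + h\right) = 8 + h$)
$S = 64$ ($S = \left(8 + 0\right)^{2} = 8^{2} = 64$)
$J{\left(t \right)} = -15 + \frac{3}{1 + t}$
$\frac{1}{J{\left(S \right)}} = \frac{1}{3 \frac{1}{1 + 64} \left(-4 - 320\right)} = \frac{1}{3 \cdot \frac{1}{65} \left(-4 - 320\right)} = \frac{1}{3 \cdot \frac{1}{65} \left(-324\right)} = \frac{1}{- \frac{972}{65}} = - \frac{65}{972}$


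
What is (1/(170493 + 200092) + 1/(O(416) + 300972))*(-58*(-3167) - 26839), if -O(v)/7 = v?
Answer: 20974992463/22091313020 ≈ 0.94947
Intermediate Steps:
O(v) = -7*v
(1/(170493 + 200092) + 1/(O(416) + 300972))*(-58*(-3167) - 26839) = (1/(170493 + 200092) + 1/(-7*416 + 300972))*(-58*(-3167) - 26839) = (1/370585 + 1/(-2912 + 300972))*(183686 - 26839) = (1/370585 + 1/298060)*156847 = (133729/22091313020)*156847 = 20974992463/22091313020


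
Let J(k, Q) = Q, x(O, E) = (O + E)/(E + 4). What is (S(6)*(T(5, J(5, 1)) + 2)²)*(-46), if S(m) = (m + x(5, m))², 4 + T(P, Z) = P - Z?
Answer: -231886/25 ≈ -9275.4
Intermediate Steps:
x(O, E) = (E + O)/(4 + E)
T(P, Z) = -4 + P - Z (T(P, Z) = -4 + (P - Z) = -4 + P - Z)
S(m) = (m + (5 + m)/(4 + m))² (S(m) = (m + (m + 5)/(4 + m))² = (m + (5 + m)/(4 + m))²)
(S(6)*(T(5, J(5, 1)) + 2)²)*(-46) = (((5 + 6 + 6*(4 + 6))²/(4 + 6)²)*((-4 + 5 - 1*1) + 2)²)*(-46) = (((5 + 6 + 6*10)²/10²)*((-4 + 5 - 1) + 2)²)*(-46) = (((5 + 6 + 60)²/100)*(0 + 2)²)*(-46) = (((1/100)*71²)*2²)*(-46) = (((1/100)*5041)*4)*(-46) = ((5041/100)*4)*(-46) = (5041/25)*(-46) = -231886/25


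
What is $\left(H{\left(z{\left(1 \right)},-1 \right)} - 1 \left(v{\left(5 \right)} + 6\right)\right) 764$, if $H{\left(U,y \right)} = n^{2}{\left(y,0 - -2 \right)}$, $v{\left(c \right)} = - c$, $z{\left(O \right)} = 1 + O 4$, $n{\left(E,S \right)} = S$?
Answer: $2292$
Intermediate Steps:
$z{\left(O \right)} = 1 + 4 O$
$H{\left(U,y \right)} = 4$ ($H{\left(U,y \right)} = \left(0 - -2\right)^{2} = \left(0 + 2\right)^{2} = 2^{2} = 4$)
$\left(H{\left(z{\left(1 \right)},-1 \right)} - 1 \left(v{\left(5 \right)} + 6\right)\right) 764 = \left(4 - 1 \left(\left(-1\right) 5 + 6\right)\right) 764 = \left(4 - 1 \left(-5 + 6\right)\right) 764 = \left(4 - 1 \cdot 1\right) 764 = \left(4 - 1\right) 764 = 3 \cdot 764 = 2292$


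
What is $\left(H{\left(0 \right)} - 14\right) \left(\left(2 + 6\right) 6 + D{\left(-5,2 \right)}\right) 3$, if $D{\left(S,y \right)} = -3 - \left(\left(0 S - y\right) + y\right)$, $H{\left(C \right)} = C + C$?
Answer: $-1890$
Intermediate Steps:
$H{\left(C \right)} = 2 C$
$D{\left(S,y \right)} = -3$ ($D{\left(S,y \right)} = -3 - \left(\left(0 - y\right) + y\right) = -3 - \left(- y + y\right) = -3 - 0 = -3 + 0 = -3$)
$\left(H{\left(0 \right)} - 14\right) \left(\left(2 + 6\right) 6 + D{\left(-5,2 \right)}\right) 3 = \left(2 \cdot 0 - 14\right) \left(\left(2 + 6\right) 6 - 3\right) 3 = \left(0 - 14\right) \left(8 \cdot 6 - 3\right) 3 = - 14 \left(48 - 3\right) 3 = - 14 \cdot 45 \cdot 3 = \left(-14\right) 135 = -1890$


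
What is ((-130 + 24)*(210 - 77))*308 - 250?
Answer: -4342434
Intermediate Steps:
((-130 + 24)*(210 - 77))*308 - 250 = -106*133*308 - 250 = -14098*308 - 250 = -4342184 - 250 = -4342434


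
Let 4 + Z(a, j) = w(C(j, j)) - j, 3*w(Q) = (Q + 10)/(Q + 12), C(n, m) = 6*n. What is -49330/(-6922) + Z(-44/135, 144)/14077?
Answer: 455561340235/64018733058 ≈ 7.1161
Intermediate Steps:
w(Q) = (10 + Q)/(3*(12 + Q)) (w(Q) = ((Q + 10)/(Q + 12))/3 = ((10 + Q)/(12 + Q))/3 = (10 + Q)/(3*(12 + Q)))
Z(a, j) = -4 - j + (10 + 6*j)/(3*(12 + 6*j)) (Z(a, j) = -4 + ((10 + 6*j)/(3*(12 + 6*j)) - j) = -4 + (-j + (10 + 6*j)/(3*(12 + 6*j))) = -4 - j + (10 + 6*j)/(3*(12 + 6*j)))
-49330/(-6922) + Z(-44/135, 144)/14077 = -49330/(-6922) + ((-67 - 51*144 - 9*144²)/(9*(2 + 144)))/14077 = -49330*(-1/6922) + ((⅑)*(-67 - 7344 - 9*20736)/146)*(1/14077) = 24665/3461 + ((⅑)*(1/146)*(-67 - 7344 - 186624))*(1/14077) = 24665/3461 + ((⅑)*(1/146)*(-194035))*(1/14077) = 24665/3461 - 194035/1314*1/14077 = 24665/3461 - 194035/18497178 = 455561340235/64018733058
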